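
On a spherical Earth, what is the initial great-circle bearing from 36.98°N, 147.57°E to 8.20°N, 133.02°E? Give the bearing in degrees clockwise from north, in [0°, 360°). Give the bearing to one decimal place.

208.3°

Δλ = 133.02 − 147.57 = -14.55°.
θ = atan2( sin Δλ · cos φ₂ , cos φ₁ · sin φ₂ − sin φ₁ · cos φ₂ · cos Δλ )
  = atan2(-0.24866, -0.46235) = -151.728° → normalised to [0°, 360°): 208.272°.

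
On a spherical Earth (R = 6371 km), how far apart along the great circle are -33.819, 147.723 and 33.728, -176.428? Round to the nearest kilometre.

Δλ = -176.428 − 147.723 = -324.151°; wrapped into (−180°, 180°]: 35.849°.
Δφ = 33.728 − -33.819 = 67.547°.
a = sin²(Δφ/2) + cos φ₁ · cos φ₂ · sin²(Δλ/2) = 0.374484.
c = 2·atan2(√a, √(1−a)) = 1.31705 rad → d = 6371·c ≈ 8390.93 km.

8391 km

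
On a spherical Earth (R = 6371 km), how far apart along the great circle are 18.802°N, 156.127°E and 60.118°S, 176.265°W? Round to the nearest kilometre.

Δλ = -176.265 − 156.127 = -332.392°; wrapped into (−180°, 180°]: 27.608°.
Δφ = -60.118 − 18.802 = -78.920°.
a = sin²(Δφ/2) + cos φ₁ · cos φ₂ · sin²(Δλ/2) = 0.430760.
c = 2·atan2(√a, √(1−a)) = 1.43187 rad → d = 6371·c ≈ 9122.45 km.

9122 km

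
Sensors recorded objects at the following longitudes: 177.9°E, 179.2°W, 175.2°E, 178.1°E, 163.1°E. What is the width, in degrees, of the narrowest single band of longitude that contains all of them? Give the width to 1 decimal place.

17.7°

Sort the longitudes: -179.2°, +163.1°, +175.2°, +177.9°, +178.1°.
Eastward gaps between consecutive values (wrapping around): 342.3°, 12.1°, 2.7°, 0.2°, 2.7°.
Largest gap = 342.3° ⇒ minimal covering band is its complement: 360° − 342.3° = 17.7°.
Band runs from +163.1° eastward to -179.2°, crossing the antimeridian.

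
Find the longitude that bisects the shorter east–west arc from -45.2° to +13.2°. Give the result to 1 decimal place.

Signed shortest Δλ from -45.2° to +13.2° is +58.4°.
Midpoint longitude = -45.2° + (+58.4°)/2 = -45.2° + 29.2° = -16.0°.

-16.0°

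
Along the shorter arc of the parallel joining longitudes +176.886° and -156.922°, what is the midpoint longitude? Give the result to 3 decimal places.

-170.018°

Signed shortest Δλ from +176.886° to -156.922° is +26.192°.
Midpoint longitude = +176.886° + (+26.192°)/2 = +176.886° + 13.096° = +189.982°.
Normalise into (−180°, 180°]: -170.018°.
(The naïve average (+176.886 + -156.922)/2 = 9.982° is on the wrong side of the globe.)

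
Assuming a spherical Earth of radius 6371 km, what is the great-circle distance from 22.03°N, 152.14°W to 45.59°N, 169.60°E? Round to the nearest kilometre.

Δλ = 169.60 − -152.14 = 321.74°; wrapped into (−180°, 180°]: -38.26°.
Δφ = 45.59 − 22.03 = 23.56°.
a = sin²(Δφ/2) + cos φ₁ · cos φ₂ · sin²(Δλ/2) = 0.111346.
c = 2·atan2(√a, √(1−a)) = 0.68042 rad → d = 6371·c ≈ 4334.96 km.

4335 km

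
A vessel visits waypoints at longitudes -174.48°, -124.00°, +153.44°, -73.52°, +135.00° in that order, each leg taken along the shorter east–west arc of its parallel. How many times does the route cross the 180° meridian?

Leg 1: -174.48° → -124.00°, shortest Δλ = 50.48° (east) — does not cross 180°.
Leg 2: -124.00° → +153.44°, shortest Δλ = -82.56° (west) — crosses 180°.
Leg 3: +153.44° → -73.52°, shortest Δλ = 133.04° (east) — crosses 180°.
Leg 4: -73.52° → +135.00°, shortest Δλ = -151.48° (west) — crosses 180°.
Total crossings: 3.

3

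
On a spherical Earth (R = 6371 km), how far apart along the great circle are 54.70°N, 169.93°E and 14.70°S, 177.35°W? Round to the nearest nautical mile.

Δλ = -177.35 − 169.93 = -347.28°; wrapped into (−180°, 180°]: 12.72°.
Δφ = -14.70 − 54.70 = -69.40°.
a = sin²(Δφ/2) + cos φ₁ · cos φ₂ · sin²(Δλ/2) = 0.330938.
c = 2·atan2(√a, √(1−a)) = 1.22587 rad → d = 6371·c ≈ 7810.04 km ≈ 4217.08 nmi.

4217 nmi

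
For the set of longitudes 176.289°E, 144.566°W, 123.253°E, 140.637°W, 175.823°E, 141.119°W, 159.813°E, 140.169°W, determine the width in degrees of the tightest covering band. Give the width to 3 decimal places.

96.578°

Sort the longitudes: -144.566°, -141.119°, -140.637°, -140.169°, +123.253°, +159.813°, +175.823°, +176.289°.
Eastward gaps between consecutive values (wrapping around): 3.447°, 0.482°, 0.468°, 263.422°, 36.560°, 16.010°, 0.466°, 39.145°.
Largest gap = 263.422° ⇒ minimal covering band is its complement: 360° − 263.422° = 96.578°.
Band runs from +123.253° eastward to -140.169°, crossing the antimeridian.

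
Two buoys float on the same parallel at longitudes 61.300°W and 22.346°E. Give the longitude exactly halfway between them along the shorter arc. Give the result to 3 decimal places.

Signed shortest Δλ from -61.300° to +22.346° is +83.646°.
Midpoint longitude = -61.300° + (+83.646°)/2 = -61.300° + 41.823° = -19.477°.

19.477°W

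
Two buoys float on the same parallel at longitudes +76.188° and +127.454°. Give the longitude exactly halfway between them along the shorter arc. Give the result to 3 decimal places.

+101.821°

Signed shortest Δλ from +76.188° to +127.454° is +51.266°.
Midpoint longitude = +76.188° + (+51.266°)/2 = +76.188° + 25.633° = +101.821°.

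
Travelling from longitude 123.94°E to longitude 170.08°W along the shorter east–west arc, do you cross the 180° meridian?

Yes

Naïve |-170.08 − 123.94| = 294.02° > 180°, so the shorter arc goes the other way round — across 180°.
Signed shortest Δλ = ((-170.08 − 123.94 + 180) mod 360) − 180 = 65.98°.
Going east by 65.98° from +123.94° passes through 180° before reaching -170.08°.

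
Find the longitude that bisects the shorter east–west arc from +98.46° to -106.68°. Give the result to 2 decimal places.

Signed shortest Δλ from +98.46° to -106.68° is +154.86°.
Midpoint longitude = +98.46° + (+154.86°)/2 = +98.46° + 77.43° = +175.89°.
(The naïve average (+98.46 + -106.68)/2 = -4.11° is on the wrong side of the globe.)

+175.89°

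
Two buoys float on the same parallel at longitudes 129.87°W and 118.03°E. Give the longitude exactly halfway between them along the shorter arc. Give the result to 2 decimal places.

Signed shortest Δλ from -129.87° to +118.03° is -112.10°.
Midpoint longitude = -129.87° + (-112.10°)/2 = -129.87° − 56.05° = -185.92°.
Normalise into (−180°, 180°]: +174.08°.
(The naïve average (-129.87 + +118.03)/2 = -5.92° is on the wrong side of the globe.)

174.08°E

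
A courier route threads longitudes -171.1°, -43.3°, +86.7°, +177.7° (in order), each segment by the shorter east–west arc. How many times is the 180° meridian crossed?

0

Leg 1: -171.1° → -43.3°, shortest Δλ = 127.8° (east) — does not cross 180°.
Leg 2: -43.3° → +86.7°, shortest Δλ = 130.0° (east) — does not cross 180°.
Leg 3: +86.7° → +177.7°, shortest Δλ = 91.0° (east) — does not cross 180°.
Total crossings: 0.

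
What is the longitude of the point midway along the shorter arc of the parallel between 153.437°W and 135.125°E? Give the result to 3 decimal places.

Signed shortest Δλ from -153.437° to +135.125° is -71.438°.
Midpoint longitude = -153.437° + (-71.438°)/2 = -153.437° − 35.719° = -189.156°.
Normalise into (−180°, 180°]: +170.844°.
(The naïve average (-153.437 + +135.125)/2 = -9.156° is on the wrong side of the globe.)

170.844°E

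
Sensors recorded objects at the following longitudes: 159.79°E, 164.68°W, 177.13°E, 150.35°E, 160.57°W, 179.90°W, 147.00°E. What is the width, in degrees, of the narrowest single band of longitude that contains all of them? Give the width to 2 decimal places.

Sort the longitudes: -179.90°, -164.68°, -160.57°, +147.00°, +150.35°, +159.79°, +177.13°.
Eastward gaps between consecutive values (wrapping around): 15.22°, 4.11°, 307.57°, 3.35°, 9.44°, 17.34°, 2.97°.
Largest gap = 307.57° ⇒ minimal covering band is its complement: 360° − 307.57° = 52.43°.
Band runs from +147.00° eastward to -160.57°, crossing the antimeridian.

52.43°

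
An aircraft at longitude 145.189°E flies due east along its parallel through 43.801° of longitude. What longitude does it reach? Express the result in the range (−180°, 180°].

Start at +145.189°; shift +43.801° → +188.990°.
+188.990° lies outside (−180°, 180°]; subtract 360° → -171.010°.

171.010°W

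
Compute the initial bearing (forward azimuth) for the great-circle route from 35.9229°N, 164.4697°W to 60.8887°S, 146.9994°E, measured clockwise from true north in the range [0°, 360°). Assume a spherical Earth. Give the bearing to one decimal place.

Δλ = 146.9994 − -164.4697 = 311.4691°; wrapped into (−180°, 180°]: -48.5309°.
θ = atan2( sin Δλ · cos φ₂ , cos φ₁ · sin φ₂ − sin φ₁ · cos φ₂ · cos Δλ )
  = atan2(-0.36455, -0.89653) = -157.872° → normalised to [0°, 360°): 202.128°.

202.1°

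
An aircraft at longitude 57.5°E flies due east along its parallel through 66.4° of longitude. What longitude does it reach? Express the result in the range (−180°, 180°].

123.9°E

Start at +57.5°; shift +66.4° → +123.9°.
+123.9° already lies in (−180°, 180°].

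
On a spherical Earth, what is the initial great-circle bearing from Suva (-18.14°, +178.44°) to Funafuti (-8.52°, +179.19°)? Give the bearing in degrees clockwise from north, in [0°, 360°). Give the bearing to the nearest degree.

Δλ = 179.19 − 178.44 = 0.75°.
θ = atan2( sin Δλ · cos φ₂ , cos φ₁ · sin φ₂ − sin φ₁ · cos φ₂ · cos Δλ )
  = atan2(0.01295, 0.16709) = 4.430° → normalised to [0°, 360°): 4.430°.

4°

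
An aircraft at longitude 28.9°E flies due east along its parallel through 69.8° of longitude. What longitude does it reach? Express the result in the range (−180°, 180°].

98.7°E

Start at +28.9°; shift +69.8° → +98.7°.
+98.7° already lies in (−180°, 180°].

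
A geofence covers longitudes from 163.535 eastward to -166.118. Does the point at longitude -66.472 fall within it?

Band width going east from +163.535° to -166.118°: ((-166.118 − 163.535) mod 360) = 30.347°.
Offset of -66.472° east of the west edge: ((-66.472 − 163.535) mod 360) = 129.993°.
129.993° > 30.347° ⇒ outside.

No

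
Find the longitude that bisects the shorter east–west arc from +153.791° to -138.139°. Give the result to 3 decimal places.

-172.174°

Signed shortest Δλ from +153.791° to -138.139° is +68.070°.
Midpoint longitude = +153.791° + (+68.070°)/2 = +153.791° + 34.035° = +187.826°.
Normalise into (−180°, 180°]: -172.174°.
(The naïve average (+153.791 + -138.139)/2 = 7.826° is on the wrong side of the globe.)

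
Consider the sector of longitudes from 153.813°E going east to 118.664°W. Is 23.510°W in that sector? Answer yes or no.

No

Band width going east from +153.813° to -118.664°: ((-118.664 − 153.813) mod 360) = 87.523°.
Offset of -23.510° east of the west edge: ((-23.510 − 153.813) mod 360) = 182.677°.
182.677° > 87.523° ⇒ outside.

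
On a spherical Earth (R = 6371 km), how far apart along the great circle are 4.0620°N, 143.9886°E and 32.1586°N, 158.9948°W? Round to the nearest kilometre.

6691 km

Δλ = -158.9948 − 143.9886 = -302.9834°; wrapped into (−180°, 180°]: 57.0166°.
Δφ = 32.1586 − 4.0620 = 28.0966°.
a = sin²(Δφ/2) + cos φ₁ · cos φ₂ · sin²(Δλ/2) = 0.251290.
c = 2·atan2(√a, √(1−a)) = 1.05017 rad → d = 6371·c ≈ 6690.66 km.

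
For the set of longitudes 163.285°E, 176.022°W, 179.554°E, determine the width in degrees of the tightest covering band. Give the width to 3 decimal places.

Sort the longitudes: -176.022°, +163.285°, +179.554°.
Eastward gaps between consecutive values (wrapping around): 339.307°, 16.269°, 4.424°.
Largest gap = 339.307° ⇒ minimal covering band is its complement: 360° − 339.307° = 20.693°.
Band runs from +163.285° eastward to -176.022°, crossing the antimeridian.

20.693°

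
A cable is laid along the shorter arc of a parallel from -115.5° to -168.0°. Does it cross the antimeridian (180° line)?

Signed shortest Δλ = ((-168.0 − -115.5 + 180) mod 360) − 180 = -52.5°.
Going west by 52.5° from -115.5° reaches -168.0° without touching 180°.

No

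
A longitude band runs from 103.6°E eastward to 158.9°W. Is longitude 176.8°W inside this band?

Band width going east from +103.6° to -158.9°: ((-158.9 − 103.6) mod 360) = 97.5°.
Offset of -176.8° east of the west edge: ((-176.8 − 103.6) mod 360) = 79.6°.
79.6° ≤ 97.5° ⇒ inside.

Yes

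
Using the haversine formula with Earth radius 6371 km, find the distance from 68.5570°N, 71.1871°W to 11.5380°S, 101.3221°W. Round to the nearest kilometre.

Δλ = -101.3221 − -71.1871 = -30.1350°.
Δφ = -11.5380 − 68.5570 = -80.0950°.
a = sin²(Δφ/2) + cos φ₁ · cos φ₂ · sin²(Δλ/2) = 0.438198.
c = 2·atan2(√a, √(1−a)) = 1.44688 rad → d = 6371·c ≈ 9218.04 km.

9218 km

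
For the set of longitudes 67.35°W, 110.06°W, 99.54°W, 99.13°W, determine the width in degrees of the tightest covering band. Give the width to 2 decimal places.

42.71°

Sort the longitudes: -110.06°, -99.54°, -99.13°, -67.35°.
Eastward gaps between consecutive values (wrapping around): 10.52°, 0.41°, 31.78°, 317.29°.
Largest gap = 317.29° ⇒ minimal covering band is its complement: 360° − 317.29° = 42.71°.
Band runs from -110.06° eastward to -67.35°.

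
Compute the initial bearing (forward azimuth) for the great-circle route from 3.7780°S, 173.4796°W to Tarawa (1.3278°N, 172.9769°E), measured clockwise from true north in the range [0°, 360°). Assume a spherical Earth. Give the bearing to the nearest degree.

Δλ = 172.9769 − -173.4796 = 346.4565°; wrapped into (−180°, 180°]: -13.5435°.
θ = atan2( sin Δλ · cos φ₂ , cos φ₁ · sin φ₂ − sin φ₁ · cos φ₂ · cos Δλ )
  = atan2(-0.23412, 0.08716) = -69.580° → normalised to [0°, 360°): 290.420°.

290°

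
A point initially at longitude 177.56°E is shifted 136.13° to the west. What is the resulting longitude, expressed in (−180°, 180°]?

41.43°E

Start at +177.56°; shift −136.13° → +41.43°.
+41.43° already lies in (−180°, 180°].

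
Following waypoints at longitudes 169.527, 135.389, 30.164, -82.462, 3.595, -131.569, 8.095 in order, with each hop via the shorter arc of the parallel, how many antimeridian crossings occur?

Leg 1: +169.527° → +135.389°, shortest Δλ = -34.138° (west) — does not cross 180°.
Leg 2: +135.389° → +30.164°, shortest Δλ = -105.225° (west) — does not cross 180°.
Leg 3: +30.164° → -82.462°, shortest Δλ = -112.626° (west) — does not cross 180°.
Leg 4: -82.462° → +3.595°, shortest Δλ = 86.057° (east) — does not cross 180°.
Leg 5: +3.595° → -131.569°, shortest Δλ = -135.164° (west) — does not cross 180°.
Leg 6: -131.569° → +8.095°, shortest Δλ = 139.664° (east) — does not cross 180°.
Total crossings: 0.

0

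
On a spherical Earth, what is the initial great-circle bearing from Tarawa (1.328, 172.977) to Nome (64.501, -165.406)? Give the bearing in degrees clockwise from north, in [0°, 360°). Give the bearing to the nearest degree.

10°

Δλ = -165.406 − 172.977 = -338.383°; wrapped into (−180°, 180°]: 21.617°.
θ = atan2( sin Δλ · cos φ₂ , cos φ₁ · sin φ₂ − sin φ₁ · cos φ₂ · cos Δλ )
  = atan2(0.15859, 0.89307) = 10.070° → normalised to [0°, 360°): 10.070°.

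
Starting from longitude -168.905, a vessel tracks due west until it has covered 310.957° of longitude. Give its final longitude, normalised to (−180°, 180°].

Start at -168.905°; shift −310.957° → -479.862°.
-479.862° lies outside (−180°, 180°]; add 360° → -119.862°.

-119.862°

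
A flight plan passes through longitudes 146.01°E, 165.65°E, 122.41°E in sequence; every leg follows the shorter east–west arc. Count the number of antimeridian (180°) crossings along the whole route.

Leg 1: +146.01° → +165.65°, shortest Δλ = 19.64° (east) — does not cross 180°.
Leg 2: +165.65° → +122.41°, shortest Δλ = -43.24° (west) — does not cross 180°.
Total crossings: 0.

0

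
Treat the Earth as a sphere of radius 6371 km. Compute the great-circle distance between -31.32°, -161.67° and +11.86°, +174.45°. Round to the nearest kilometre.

Δλ = 174.45 − -161.67 = 336.12°; wrapped into (−180°, 180°]: -23.88°.
Δφ = 11.86 − -31.32 = 43.18°.
a = sin²(Δφ/2) + cos φ₁ · cos φ₂ · sin²(Δλ/2) = 0.171181.
c = 2·atan2(√a, √(1−a)) = 0.85312 rad → d = 6371·c ≈ 5435.21 km.

5435 km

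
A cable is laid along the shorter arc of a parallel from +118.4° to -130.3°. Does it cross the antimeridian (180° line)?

Yes

Naïve |-130.3 − 118.4| = 248.7° > 180°, so the shorter arc goes the other way round — across 180°.
Signed shortest Δλ = ((-130.3 − 118.4 + 180) mod 360) − 180 = 111.3°.
Going east by 111.3° from +118.4° passes through 180° before reaching -130.3°.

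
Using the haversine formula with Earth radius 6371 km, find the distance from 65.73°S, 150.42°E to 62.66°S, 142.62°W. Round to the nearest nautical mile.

1676 nmi

Δλ = -142.62 − 150.42 = -293.04°; wrapped into (−180°, 180°]: 66.96°.
Δφ = -62.66 − -65.73 = 3.07°.
a = sin²(Δφ/2) + cos φ₁ · cos φ₂ · sin²(Δλ/2) = 0.058165.
c = 2·atan2(√a, √(1−a)) = 0.48715 rad → d = 6371·c ≈ 3103.64 km ≈ 1675.83 nmi.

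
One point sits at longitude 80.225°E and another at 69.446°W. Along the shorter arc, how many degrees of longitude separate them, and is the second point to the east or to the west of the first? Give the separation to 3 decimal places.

Raw difference: -69.446 − 80.225 = -149.671°.
Normalise into (−180°, 180°]: -149.671° stays -149.671°.
Negative ⇒ the second point lies to the west; separation 149.671°.

149.671° west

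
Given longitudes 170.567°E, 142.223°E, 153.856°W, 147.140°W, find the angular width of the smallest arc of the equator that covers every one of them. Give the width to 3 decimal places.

Sort the longitudes: -153.856°, -147.140°, +142.223°, +170.567°.
Eastward gaps between consecutive values (wrapping around): 6.716°, 289.363°, 28.344°, 35.577°.
Largest gap = 289.363° ⇒ minimal covering band is its complement: 360° − 289.363° = 70.637°.
Band runs from +142.223° eastward to -147.140°, crossing the antimeridian.

70.637°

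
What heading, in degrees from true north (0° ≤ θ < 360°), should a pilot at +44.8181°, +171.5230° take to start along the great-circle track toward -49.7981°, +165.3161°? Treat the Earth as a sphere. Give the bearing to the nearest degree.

Δλ = 165.3161 − 171.5230 = -6.2069°.
θ = atan2( sin Δλ · cos φ₂ , cos φ₁ · sin φ₂ − sin φ₁ · cos φ₂ · cos Δλ )
  = atan2(-0.06979, -0.99409) = -175.984° → normalised to [0°, 360°): 184.016°.

184°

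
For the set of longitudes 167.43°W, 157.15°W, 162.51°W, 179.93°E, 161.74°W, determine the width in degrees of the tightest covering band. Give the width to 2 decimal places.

22.92°

Sort the longitudes: -167.43°, -162.51°, -161.74°, -157.15°, +179.93°.
Eastward gaps between consecutive values (wrapping around): 4.92°, 0.77°, 4.59°, 337.08°, 12.64°.
Largest gap = 337.08° ⇒ minimal covering band is its complement: 360° − 337.08° = 22.92°.
Band runs from +179.93° eastward to -157.15°, crossing the antimeridian.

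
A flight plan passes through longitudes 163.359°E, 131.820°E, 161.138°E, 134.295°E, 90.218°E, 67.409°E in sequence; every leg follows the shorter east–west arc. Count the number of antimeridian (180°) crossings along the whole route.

Leg 1: +163.359° → +131.820°, shortest Δλ = -31.539° (west) — does not cross 180°.
Leg 2: +131.820° → +161.138°, shortest Δλ = 29.318° (east) — does not cross 180°.
Leg 3: +161.138° → +134.295°, shortest Δλ = -26.843° (west) — does not cross 180°.
Leg 4: +134.295° → +90.218°, shortest Δλ = -44.077° (west) — does not cross 180°.
Leg 5: +90.218° → +67.409°, shortest Δλ = -22.809° (west) — does not cross 180°.
Total crossings: 0.

0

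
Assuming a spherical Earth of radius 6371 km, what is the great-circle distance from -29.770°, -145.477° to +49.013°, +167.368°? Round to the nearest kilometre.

9929 km

Δλ = 167.368 − -145.477 = 312.845°; wrapped into (−180°, 180°]: -47.155°.
Δφ = 49.013 − -29.770 = 78.783°.
a = sin²(Δφ/2) + cos φ₁ · cos φ₂ · sin²(Δλ/2) = 0.493825.
c = 2·atan2(√a, √(1−a)) = 1.55845 rad → d = 6371·c ≈ 9928.86 km.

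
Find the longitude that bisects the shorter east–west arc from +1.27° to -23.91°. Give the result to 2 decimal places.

Signed shortest Δλ from +1.27° to -23.91° is -25.18°.
Midpoint longitude = +1.27° + (-25.18°)/2 = +1.27° − 12.59° = -11.32°.

-11.32°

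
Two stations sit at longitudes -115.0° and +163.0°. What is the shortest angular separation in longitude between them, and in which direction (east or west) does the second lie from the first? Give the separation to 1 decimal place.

82.0° west

Raw difference: 163.0 − -115.0 = 278.0°.
Normalise into (−180°, 180°]: 278.0° − 360° = -82.0°.
Negative ⇒ the second point lies to the west; separation 82.0°.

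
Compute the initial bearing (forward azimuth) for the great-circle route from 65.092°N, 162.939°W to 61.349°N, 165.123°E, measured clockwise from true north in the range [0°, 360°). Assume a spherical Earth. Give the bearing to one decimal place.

Δλ = 165.123 − -162.939 = 328.062°; wrapped into (−180°, 180°]: -31.938°.
θ = atan2( sin Δλ · cos φ₂ , cos φ₁ · sin φ₂ − sin φ₁ · cos φ₂ · cos Δλ )
  = atan2(-0.25364, 0.00055) = -89.876° → normalised to [0°, 360°): 270.124°.

270.1°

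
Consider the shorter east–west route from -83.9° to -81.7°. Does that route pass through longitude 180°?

No

Signed shortest Δλ = ((-81.7 − -83.9 + 180) mod 360) − 180 = 2.2°.
Going east by 2.2° from -83.9° reaches -81.7° without touching 180°.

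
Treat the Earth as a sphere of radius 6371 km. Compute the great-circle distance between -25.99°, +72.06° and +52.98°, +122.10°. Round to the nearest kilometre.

Δλ = 122.10 − 72.06 = 50.04°.
Δφ = 52.98 − -25.99 = 78.97°.
a = sin²(Δφ/2) + cos φ₁ · cos φ₂ · sin²(Δλ/2) = 0.501146.
c = 2·atan2(√a, √(1−a)) = 1.57309 rad → d = 6371·c ≈ 10022.14 km.

10022 km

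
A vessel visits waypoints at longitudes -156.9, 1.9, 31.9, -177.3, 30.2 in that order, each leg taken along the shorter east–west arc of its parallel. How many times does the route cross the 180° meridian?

2

Leg 1: -156.9° → +1.9°, shortest Δλ = 158.8° (east) — does not cross 180°.
Leg 2: +1.9° → +31.9°, shortest Δλ = 30.0° (east) — does not cross 180°.
Leg 3: +31.9° → -177.3°, shortest Δλ = 150.8° (east) — crosses 180°.
Leg 4: -177.3° → +30.2°, shortest Δλ = -152.5° (west) — crosses 180°.
Total crossings: 2.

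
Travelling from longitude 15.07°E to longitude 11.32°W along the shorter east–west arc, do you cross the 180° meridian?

Signed shortest Δλ = ((-11.32 − 15.07 + 180) mod 360) − 180 = -26.39°.
Going west by 26.39° from +15.07° reaches -11.32° without touching 180°.

No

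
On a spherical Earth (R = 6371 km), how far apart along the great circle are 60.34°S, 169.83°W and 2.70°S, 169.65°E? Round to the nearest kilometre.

6643 km

Δλ = 169.65 − -169.83 = 339.48°; wrapped into (−180°, 180°]: -20.52°.
Δφ = -2.70 − -60.34 = 57.64°.
a = sin²(Δφ/2) + cos φ₁ · cos φ₂ · sin²(Δλ/2) = 0.248063.
c = 2·atan2(√a, √(1−a)) = 1.04272 rad → d = 6371·c ≈ 6643.16 km.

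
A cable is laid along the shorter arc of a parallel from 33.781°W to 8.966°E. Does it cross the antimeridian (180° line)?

No

Signed shortest Δλ = ((8.966 − -33.781 + 180) mod 360) − 180 = 42.747°.
Going east by 42.747° from -33.781° reaches +8.966° without touching 180°.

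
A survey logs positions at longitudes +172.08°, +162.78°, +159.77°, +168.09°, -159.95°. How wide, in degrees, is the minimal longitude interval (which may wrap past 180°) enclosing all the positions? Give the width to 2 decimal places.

Sort the longitudes: -159.95°, +159.77°, +162.78°, +168.09°, +172.08°.
Eastward gaps between consecutive values (wrapping around): 319.72°, 3.01°, 5.31°, 3.99°, 27.97°.
Largest gap = 319.72° ⇒ minimal covering band is its complement: 360° − 319.72° = 40.28°.
Band runs from +159.77° eastward to -159.95°, crossing the antimeridian.

40.28°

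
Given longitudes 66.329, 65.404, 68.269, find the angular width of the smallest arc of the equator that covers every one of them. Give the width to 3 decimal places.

Sort the longitudes: +65.404°, +66.329°, +68.269°.
Eastward gaps between consecutive values (wrapping around): 0.925°, 1.940°, 357.135°.
Largest gap = 357.135° ⇒ minimal covering band is its complement: 360° − 357.135° = 2.865°.
Band runs from +65.404° eastward to +68.269°.

2.865°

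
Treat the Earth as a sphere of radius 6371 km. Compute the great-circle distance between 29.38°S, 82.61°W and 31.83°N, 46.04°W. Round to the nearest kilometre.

7825 km

Δλ = -46.04 − -82.61 = 36.57°.
Δφ = 31.83 − -29.38 = 61.21°.
a = sin²(Δφ/2) + cos φ₁ · cos φ₂ · sin²(Δλ/2) = 0.332076.
c = 2·atan2(√a, √(1−a)) = 1.22829 rad → d = 6371·c ≈ 7825.43 km.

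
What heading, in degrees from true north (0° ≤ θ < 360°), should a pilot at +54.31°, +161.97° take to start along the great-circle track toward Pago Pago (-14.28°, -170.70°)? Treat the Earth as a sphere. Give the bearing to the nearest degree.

152°

Δλ = -170.70 − 161.97 = -332.67°; wrapped into (−180°, 180°]: 27.33°.
θ = atan2( sin Δλ · cos φ₂ , cos φ₁ · sin φ₂ − sin φ₁ · cos φ₂ · cos Δλ )
  = atan2(0.44493, -0.84313) = 152.179° → normalised to [0°, 360°): 152.179°.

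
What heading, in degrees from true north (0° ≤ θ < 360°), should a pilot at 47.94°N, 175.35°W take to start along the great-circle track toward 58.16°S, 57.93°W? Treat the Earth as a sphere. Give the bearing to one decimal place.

129.7°

Δλ = -57.93 − -175.35 = 117.42°.
θ = atan2( sin Δλ · cos φ₂ , cos φ₁ · sin φ₂ − sin φ₁ · cos φ₂ · cos Δλ )
  = atan2(0.46828, -0.38873) = 129.697° → normalised to [0°, 360°): 129.697°.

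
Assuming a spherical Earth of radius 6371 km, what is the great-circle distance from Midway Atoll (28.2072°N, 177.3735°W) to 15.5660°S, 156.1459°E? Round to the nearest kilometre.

Δλ = 156.1459 − -177.3735 = 333.5194°; wrapped into (−180°, 180°]: -26.4806°.
Δφ = -15.5660 − 28.2072 = -43.7732°.
a = sin²(Δφ/2) + cos φ₁ · cos φ₂ · sin²(Δλ/2) = 0.183490.
c = 2·atan2(√a, √(1−a)) = 0.88535 rad → d = 6371·c ≈ 5640.56 km.

5641 km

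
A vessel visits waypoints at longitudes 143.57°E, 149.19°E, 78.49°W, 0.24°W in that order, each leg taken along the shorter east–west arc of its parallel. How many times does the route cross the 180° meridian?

1

Leg 1: +143.57° → +149.19°, shortest Δλ = 5.62° (east) — does not cross 180°.
Leg 2: +149.19° → -78.49°, shortest Δλ = 132.32° (east) — crosses 180°.
Leg 3: -78.49° → -0.24°, shortest Δλ = 78.25° (east) — does not cross 180°.
Total crossings: 1.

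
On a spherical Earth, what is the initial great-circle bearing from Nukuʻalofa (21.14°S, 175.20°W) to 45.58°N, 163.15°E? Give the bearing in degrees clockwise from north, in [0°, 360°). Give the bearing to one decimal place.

344.0°

Δλ = 163.15 − -175.20 = 338.35°; wrapped into (−180°, 180°]: -21.65°.
θ = atan2( sin Δλ · cos φ₂ , cos φ₁ · sin φ₂ − sin φ₁ · cos φ₂ · cos Δλ )
  = atan2(-0.25822, 0.90078) = -15.996° → normalised to [0°, 360°): 344.004°.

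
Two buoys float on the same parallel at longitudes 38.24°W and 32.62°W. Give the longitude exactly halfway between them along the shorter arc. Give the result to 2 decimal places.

35.43°W

Signed shortest Δλ from -38.24° to -32.62° is +5.62°.
Midpoint longitude = -38.24° + (+5.62°)/2 = -38.24° + 2.81° = -35.43°.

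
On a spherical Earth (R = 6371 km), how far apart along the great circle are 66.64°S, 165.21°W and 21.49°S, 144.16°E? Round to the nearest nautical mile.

3316 nmi

Δλ = 144.16 − -165.21 = 309.37°; wrapped into (−180°, 180°]: -50.63°.
Δφ = -21.49 − -66.64 = 45.15°.
a = sin²(Δφ/2) + cos φ₁ · cos φ₂ · sin²(Δλ/2) = 0.214830.
c = 2·atan2(√a, √(1−a)) = 0.96388 rad → d = 6371·c ≈ 6140.85 km ≈ 3315.80 nmi.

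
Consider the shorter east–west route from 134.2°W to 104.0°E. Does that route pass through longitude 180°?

Naïve |104.0 − -134.2| = 238.2° > 180°, so the shorter arc goes the other way round — across 180°.
Signed shortest Δλ = ((104.0 − -134.2 + 180) mod 360) − 180 = -121.8°.
Going west by 121.8° from -134.2° passes through 180° before reaching +104.0°.

Yes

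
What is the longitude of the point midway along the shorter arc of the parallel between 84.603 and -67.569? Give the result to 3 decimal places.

Signed shortest Δλ from +84.603° to -67.569° is -152.172°.
Midpoint longitude = +84.603° + (-152.172°)/2 = +84.603° − 76.086° = +8.517°.

+8.517°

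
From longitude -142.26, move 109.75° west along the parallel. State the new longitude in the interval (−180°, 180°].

Start at -142.26°; shift −109.75° → -252.01°.
-252.01° lies outside (−180°, 180°]; add 360° → +107.99°.

+107.99°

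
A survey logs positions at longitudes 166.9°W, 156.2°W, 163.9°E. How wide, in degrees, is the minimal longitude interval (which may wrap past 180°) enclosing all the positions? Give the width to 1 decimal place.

Sort the longitudes: -166.9°, -156.2°, +163.9°.
Eastward gaps between consecutive values (wrapping around): 10.7°, 320.1°, 29.2°.
Largest gap = 320.1° ⇒ minimal covering band is its complement: 360° − 320.1° = 39.9°.
Band runs from +163.9° eastward to -156.2°, crossing the antimeridian.

39.9°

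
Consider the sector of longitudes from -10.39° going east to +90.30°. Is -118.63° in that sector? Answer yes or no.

No

Band width going east from -10.39° to +90.30°: ((90.30 − -10.39) mod 360) = 100.69°.
Offset of -118.63° east of the west edge: ((-118.63 − -10.39) mod 360) = 251.76°.
251.76° > 100.69° ⇒ outside.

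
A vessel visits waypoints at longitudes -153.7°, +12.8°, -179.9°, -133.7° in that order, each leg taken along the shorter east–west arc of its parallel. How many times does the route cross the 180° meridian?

1

Leg 1: -153.7° → +12.8°, shortest Δλ = 166.5° (east) — does not cross 180°.
Leg 2: +12.8° → -179.9°, shortest Δλ = 167.3° (east) — crosses 180°.
Leg 3: -179.9° → -133.7°, shortest Δλ = 46.2° (east) — does not cross 180°.
Total crossings: 1.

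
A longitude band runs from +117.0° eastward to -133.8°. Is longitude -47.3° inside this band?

No

Band width going east from +117.0° to -133.8°: ((-133.8 − 117.0) mod 360) = 109.2°.
Offset of -47.3° east of the west edge: ((-47.3 − 117.0) mod 360) = 195.7°.
195.7° > 109.2° ⇒ outside.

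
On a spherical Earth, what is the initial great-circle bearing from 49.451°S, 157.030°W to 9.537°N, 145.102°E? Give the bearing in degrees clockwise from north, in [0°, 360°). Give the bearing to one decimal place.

301.2°

Δλ = 145.102 − -157.030 = 302.132°; wrapped into (−180°, 180°]: -57.868°.
θ = atan2( sin Δλ · cos φ₂ , cos φ₁ · sin φ₂ − sin φ₁ · cos φ₂ · cos Δλ )
  = atan2(-0.83512, 0.50627) = -58.775° → normalised to [0°, 360°): 301.225°.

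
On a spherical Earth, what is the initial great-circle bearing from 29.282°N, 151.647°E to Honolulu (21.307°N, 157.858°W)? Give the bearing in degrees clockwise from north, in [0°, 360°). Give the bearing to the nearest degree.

Δλ = -157.858 − 151.647 = -309.505°; wrapped into (−180°, 180°]: 50.495°.
θ = atan2( sin Δλ · cos φ₂ , cos φ₁ · sin φ₂ − sin φ₁ · cos φ₂ · cos Δλ )
  = atan2(0.71883, 0.02706) = 87.844° → normalised to [0°, 360°): 87.844°.

88°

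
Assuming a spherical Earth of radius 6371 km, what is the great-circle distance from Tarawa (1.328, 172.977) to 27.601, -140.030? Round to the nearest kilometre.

Δλ = -140.030 − 172.977 = -313.007°; wrapped into (−180°, 180°]: 46.993°.
Δφ = 27.601 − 1.328 = 26.273°.
a = sin²(Δφ/2) + cos φ₁ · cos φ₂ · sin²(Δλ/2) = 0.192481.
c = 2·atan2(√a, √(1−a)) = 0.90836 rad → d = 6371·c ≈ 5787.17 km.

5787 km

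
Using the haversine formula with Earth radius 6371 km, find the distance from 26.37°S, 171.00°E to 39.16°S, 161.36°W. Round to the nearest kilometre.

2933 km

Δλ = -161.36 − 171.00 = -332.36°; wrapped into (−180°, 180°]: 27.64°.
Δφ = -39.16 − -26.37 = -12.79°.
a = sin²(Δφ/2) + cos φ₁ · cos φ₂ · sin²(Δλ/2) = 0.052046.
c = 2·atan2(√a, √(1−a)) = 0.46032 rad → d = 6371·c ≈ 2932.73 km.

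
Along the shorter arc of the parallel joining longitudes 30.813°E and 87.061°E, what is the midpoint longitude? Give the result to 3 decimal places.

58.937°E

Signed shortest Δλ from +30.813° to +87.061° is +56.248°.
Midpoint longitude = +30.813° + (+56.248°)/2 = +30.813° + 28.124° = +58.937°.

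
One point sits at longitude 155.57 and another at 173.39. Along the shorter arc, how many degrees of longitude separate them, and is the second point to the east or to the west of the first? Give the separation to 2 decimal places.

Raw difference: 173.39 − 155.57 = 17.82°.
Normalise into (−180°, 180°]: 17.82° stays 17.82°.
Positive ⇒ the second point lies to the east; separation 17.82°.

17.82° east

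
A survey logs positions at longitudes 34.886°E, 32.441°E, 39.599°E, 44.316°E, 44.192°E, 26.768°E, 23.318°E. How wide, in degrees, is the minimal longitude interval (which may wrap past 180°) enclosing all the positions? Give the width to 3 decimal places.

20.998°

Sort the longitudes: +23.318°, +26.768°, +32.441°, +34.886°, +39.599°, +44.192°, +44.316°.
Eastward gaps between consecutive values (wrapping around): 3.450°, 5.673°, 2.445°, 4.713°, 4.593°, 0.124°, 339.002°.
Largest gap = 339.002° ⇒ minimal covering band is its complement: 360° − 339.002° = 20.998°.
Band runs from +23.318° eastward to +44.316°.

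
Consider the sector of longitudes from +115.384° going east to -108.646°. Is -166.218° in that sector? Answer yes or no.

Band width going east from +115.384° to -108.646°: ((-108.646 − 115.384) mod 360) = 135.970°.
Offset of -166.218° east of the west edge: ((-166.218 − 115.384) mod 360) = 78.398°.
78.398° ≤ 135.970° ⇒ inside.

Yes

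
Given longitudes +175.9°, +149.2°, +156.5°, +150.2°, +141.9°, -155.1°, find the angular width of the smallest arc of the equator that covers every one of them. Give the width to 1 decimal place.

63.0°

Sort the longitudes: -155.1°, +141.9°, +149.2°, +150.2°, +156.5°, +175.9°.
Eastward gaps between consecutive values (wrapping around): 297.0°, 7.3°, 1.0°, 6.3°, 19.4°, 29.0°.
Largest gap = 297.0° ⇒ minimal covering band is its complement: 360° − 297.0° = 63.0°.
Band runs from +141.9° eastward to -155.1°, crossing the antimeridian.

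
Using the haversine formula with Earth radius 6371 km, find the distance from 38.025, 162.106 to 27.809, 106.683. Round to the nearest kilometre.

Δλ = 106.683 − 162.106 = -55.423°.
Δφ = 27.809 − 38.025 = -10.216°.
a = sin²(Δφ/2) + cos φ₁ · cos φ₂ · sin²(Δλ/2) = 0.158598.
c = 2·atan2(√a, √(1−a)) = 0.81920 rad → d = 6371·c ≈ 5219.13 km.

5219 km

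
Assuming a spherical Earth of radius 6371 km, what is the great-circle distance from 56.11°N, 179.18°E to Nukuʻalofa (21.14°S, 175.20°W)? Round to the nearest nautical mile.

Δλ = -175.20 − 179.18 = -354.38°; wrapped into (−180°, 180°]: 5.62°.
Δφ = -21.14 − 56.11 = -77.25°.
a = sin²(Δφ/2) + cos φ₁ · cos φ₂ · sin²(Δλ/2) = 0.390901.
c = 2·atan2(√a, √(1−a)) = 1.35083 rad → d = 6371·c ≈ 8606.13 km ≈ 4646.94 nmi.

4647 nmi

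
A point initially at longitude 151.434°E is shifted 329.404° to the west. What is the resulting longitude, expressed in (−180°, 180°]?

Start at +151.434°; shift −329.404° → -177.970°.
-177.970° already lies in (−180°, 180°].

177.970°W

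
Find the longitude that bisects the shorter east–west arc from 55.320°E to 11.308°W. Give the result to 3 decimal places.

22.006°E

Signed shortest Δλ from +55.320° to -11.308° is -66.628°.
Midpoint longitude = +55.320° + (-66.628°)/2 = +55.320° − 33.314° = +22.006°.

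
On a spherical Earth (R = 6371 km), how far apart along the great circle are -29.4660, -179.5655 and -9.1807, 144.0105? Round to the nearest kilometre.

Δλ = 144.0105 − -179.5655 = 323.5760°; wrapped into (−180°, 180°]: -36.4240°.
Δφ = -9.1807 − -29.4660 = 20.2853°.
a = sin²(Δφ/2) + cos φ₁ · cos φ₂ · sin²(Δλ/2) = 0.114964.
c = 2·atan2(√a, √(1−a)) = 0.69184 rad → d = 6371·c ≈ 4407.73 km.

4408 km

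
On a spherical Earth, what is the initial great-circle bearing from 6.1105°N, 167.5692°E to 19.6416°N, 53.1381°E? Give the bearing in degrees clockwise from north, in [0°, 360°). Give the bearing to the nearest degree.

Δλ = 53.1381 − 167.5692 = -114.4311°.
θ = atan2( sin Δλ · cos φ₂ , cos φ₁ · sin φ₂ − sin φ₁ · cos φ₂ · cos Δλ )
  = atan2(-0.85748, 0.37569) = -66.340° → normalised to [0°, 360°): 293.660°.

294°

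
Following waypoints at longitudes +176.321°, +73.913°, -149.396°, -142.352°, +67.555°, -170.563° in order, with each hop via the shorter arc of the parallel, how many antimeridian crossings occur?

3

Leg 1: +176.321° → +73.913°, shortest Δλ = -102.408° (west) — does not cross 180°.
Leg 2: +73.913° → -149.396°, shortest Δλ = 136.691° (east) — crosses 180°.
Leg 3: -149.396° → -142.352°, shortest Δλ = 7.044° (east) — does not cross 180°.
Leg 4: -142.352° → +67.555°, shortest Δλ = -150.093° (west) — crosses 180°.
Leg 5: +67.555° → -170.563°, shortest Δλ = 121.882° (east) — crosses 180°.
Total crossings: 3.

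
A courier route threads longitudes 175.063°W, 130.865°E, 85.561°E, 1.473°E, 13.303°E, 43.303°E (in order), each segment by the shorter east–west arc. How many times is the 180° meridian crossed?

1

Leg 1: -175.063° → +130.865°, shortest Δλ = -54.072° (west) — crosses 180°.
Leg 2: +130.865° → +85.561°, shortest Δλ = -45.304° (west) — does not cross 180°.
Leg 3: +85.561° → +1.473°, shortest Δλ = -84.088° (west) — does not cross 180°.
Leg 4: +1.473° → +13.303°, shortest Δλ = 11.83° (east) — does not cross 180°.
Leg 5: +13.303° → +43.303°, shortest Δλ = 30.0° (east) — does not cross 180°.
Total crossings: 1.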